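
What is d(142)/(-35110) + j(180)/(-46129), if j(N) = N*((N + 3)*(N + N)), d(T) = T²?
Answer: -208639284578/809794595 ≈ -257.64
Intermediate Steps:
j(N) = 2*N²*(3 + N) (j(N) = N*((3 + N)*(2*N)) = N*(2*N*(3 + N)) = 2*N²*(3 + N))
d(142)/(-35110) + j(180)/(-46129) = 142²/(-35110) + (2*180²*(3 + 180))/(-46129) = 20164*(-1/35110) + (2*32400*183)*(-1/46129) = -10082/17555 + 11858400*(-1/46129) = -10082/17555 - 11858400/46129 = -208639284578/809794595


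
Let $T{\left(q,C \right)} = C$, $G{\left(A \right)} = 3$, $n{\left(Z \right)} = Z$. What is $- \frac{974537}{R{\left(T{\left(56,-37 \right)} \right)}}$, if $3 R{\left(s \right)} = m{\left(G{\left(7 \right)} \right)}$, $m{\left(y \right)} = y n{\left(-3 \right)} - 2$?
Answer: $\frac{2923611}{11} \approx 2.6578 \cdot 10^{5}$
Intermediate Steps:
$m{\left(y \right)} = -2 - 3 y$ ($m{\left(y \right)} = y \left(-3\right) - 2 = - 3 y - 2 = -2 - 3 y$)
$R{\left(s \right)} = - \frac{11}{3}$ ($R{\left(s \right)} = \frac{-2 - 9}{3} = \frac{1}{3} \left(-11\right) = - \frac{11}{3}$)
$- \frac{974537}{R{\left(T{\left(56,-37 \right)} \right)}} = - \frac{974537}{- \frac{11}{3}} = \left(-974537\right) \left(- \frac{3}{11}\right) = \frac{2923611}{11}$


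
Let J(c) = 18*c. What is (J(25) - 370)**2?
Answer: 6400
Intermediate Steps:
(J(25) - 370)**2 = (18*25 - 370)**2 = (450 - 370)**2 = 80**2 = 6400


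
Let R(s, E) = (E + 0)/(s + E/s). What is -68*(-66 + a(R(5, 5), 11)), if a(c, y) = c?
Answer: 13294/3 ≈ 4431.3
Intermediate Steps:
R(s, E) = E/(s + E/s)
-68*(-66 + a(R(5, 5), 11)) = -68*(-66 + 5*5/(5 + 5**2)) = -68*(-66 + 5*5/(5 + 25)) = -68*(-66 + 5*5/30) = -68*(-66 + 5*5*(1/30)) = -68*(-66 + 5/6) = -68*(-391/6) = 13294/3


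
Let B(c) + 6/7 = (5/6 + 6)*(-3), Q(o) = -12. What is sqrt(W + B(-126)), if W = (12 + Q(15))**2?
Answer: I*sqrt(4186)/14 ≈ 4.6214*I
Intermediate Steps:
B(c) = -299/14 (B(c) = -6/7 + (5/6 + 6)*(-3) = -6/7 + (41/6)*(-3) = -6/7 - 41/2 = -299/14)
W = 0 (W = (12 - 12)**2 = 0**2 = 0)
sqrt(W + B(-126)) = sqrt(0 - 299/14) = sqrt(-299/14) = I*sqrt(4186)/14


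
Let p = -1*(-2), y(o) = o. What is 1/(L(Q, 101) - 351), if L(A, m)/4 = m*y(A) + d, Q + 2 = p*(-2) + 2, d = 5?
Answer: -1/1947 ≈ -0.00051361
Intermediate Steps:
p = 2
Q = -4 (Q = -2 + (2*(-2) + 2) = -2 + (-4 + 2) = -2 - 2 = -4)
L(A, m) = 20 + 4*A*m (L(A, m) = 4*(m*A + 5) = 4*(A*m + 5) = 4*(5 + A*m) = 20 + 4*A*m)
1/(L(Q, 101) - 351) = 1/((20 + 4*(-4)*101) - 351) = 1/((20 - 1616) - 351) = 1/(-1596 - 351) = 1/(-1947) = -1/1947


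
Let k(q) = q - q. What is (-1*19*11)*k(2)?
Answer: 0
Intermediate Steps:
k(q) = 0
(-1*19*11)*k(2) = (-1*19*11)*0 = -19*11*0 = -209*0 = 0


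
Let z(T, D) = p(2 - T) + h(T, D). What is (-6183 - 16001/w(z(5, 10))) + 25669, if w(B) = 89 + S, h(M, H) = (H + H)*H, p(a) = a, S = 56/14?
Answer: 1796197/93 ≈ 19314.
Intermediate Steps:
S = 4 (S = 56*(1/14) = 4)
h(M, H) = 2*H² (h(M, H) = (2*H)*H = 2*H²)
z(T, D) = 2 - T + 2*D² (z(T, D) = (2 - T) + 2*D² = 2 - T + 2*D²)
w(B) = 93 (w(B) = 89 + 4 = 93)
(-6183 - 16001/w(z(5, 10))) + 25669 = (-6183 - 16001/93) + 25669 = -591020/93 + 25669 = 1796197/93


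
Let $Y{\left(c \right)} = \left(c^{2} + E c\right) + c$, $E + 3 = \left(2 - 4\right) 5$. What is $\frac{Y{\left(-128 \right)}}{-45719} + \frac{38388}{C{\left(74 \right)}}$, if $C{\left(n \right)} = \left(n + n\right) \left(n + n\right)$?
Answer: $\frac{340635323}{250357244} \approx 1.3606$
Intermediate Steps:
$E = -13$ ($E = -3 + \left(2 - 4\right) 5 = -3 - 10 = -13$)
$C{\left(n \right)} = 4 n^{2}$ ($C{\left(n \right)} = 2 n 2 n = 4 n^{2}$)
$Y{\left(c \right)} = c^{2} - 12 c$ ($Y{\left(c \right)} = \left(c^{2} - 13 c\right) + c = c^{2} - 12 c$)
$\frac{Y{\left(-128 \right)}}{-45719} + \frac{38388}{C{\left(74 \right)}} = \frac{\left(-128\right) \left(-12 - 128\right)}{-45719} + \frac{38388}{4 \cdot 74^{2}} = \left(-128\right) \left(-140\right) \left(- \frac{1}{45719}\right) + \frac{38388}{4 \cdot 5476} = 17920 \left(- \frac{1}{45719}\right) + \frac{38388}{21904} = - \frac{17920}{45719} + 38388 \cdot \frac{1}{21904} = - \frac{17920}{45719} + \frac{9597}{5476} = \frac{340635323}{250357244}$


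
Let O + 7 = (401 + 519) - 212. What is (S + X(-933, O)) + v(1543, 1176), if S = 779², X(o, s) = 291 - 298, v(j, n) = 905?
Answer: 607739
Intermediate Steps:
O = 701 (O = -7 + ((401 + 519) - 212) = -7 + (920 - 212) = -7 + 708 = 701)
X(o, s) = -7
S = 606841
(S + X(-933, O)) + v(1543, 1176) = (606841 - 7) + 905 = 606834 + 905 = 607739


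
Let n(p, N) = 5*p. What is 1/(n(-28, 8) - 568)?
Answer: -1/708 ≈ -0.0014124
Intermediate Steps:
1/(n(-28, 8) - 568) = 1/(5*(-28) - 568) = 1/(-140 - 568) = 1/(-708) = -1/708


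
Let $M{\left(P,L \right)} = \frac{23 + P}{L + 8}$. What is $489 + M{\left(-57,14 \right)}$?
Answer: $\frac{5362}{11} \approx 487.45$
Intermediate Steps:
$M{\left(P,L \right)} = \frac{23 + P}{8 + L}$
$489 + M{\left(-57,14 \right)} = 489 + \frac{23 - 57}{8 + 14} = 489 + \frac{1}{22} \left(-34\right) = 489 - \frac{17}{11} = \frac{5362}{11}$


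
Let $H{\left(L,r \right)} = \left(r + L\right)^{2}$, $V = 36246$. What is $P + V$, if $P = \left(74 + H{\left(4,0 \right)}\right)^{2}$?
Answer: $44346$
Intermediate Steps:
$H{\left(L,r \right)} = \left(L + r\right)^{2}$
$P = 8100$ ($P = \left(74 + \left(4 + 0\right)^{2}\right)^{2} = \left(74 + 4^{2}\right)^{2} = \left(74 + 16\right)^{2} = 90^{2} = 8100$)
$P + V = 8100 + 36246 = 44346$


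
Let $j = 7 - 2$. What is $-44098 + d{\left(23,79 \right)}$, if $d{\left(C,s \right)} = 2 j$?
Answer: $-44088$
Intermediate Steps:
$j = 5$ ($j = 7 - 2 = 5$)
$d{\left(C,s \right)} = 10$ ($d{\left(C,s \right)} = 2 \cdot 5 = 10$)
$-44098 + d{\left(23,79 \right)} = -44098 + 10 = -44088$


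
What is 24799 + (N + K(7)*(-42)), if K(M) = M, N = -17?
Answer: 24488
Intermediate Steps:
24799 + (N + K(7)*(-42)) = 24799 + (-17 + 7*(-42)) = 24799 + (-17 - 294) = 24799 - 311 = 24488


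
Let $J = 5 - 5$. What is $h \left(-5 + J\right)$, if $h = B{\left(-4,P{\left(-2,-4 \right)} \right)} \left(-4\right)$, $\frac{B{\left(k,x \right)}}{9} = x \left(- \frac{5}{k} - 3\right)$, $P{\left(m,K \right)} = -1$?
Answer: $315$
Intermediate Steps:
$B{\left(k,x \right)} = 9 x \left(-3 - \frac{5}{k}\right)$ ($B{\left(k,x \right)} = 9 x \left(- \frac{5}{k} - 3\right) = 9 x \left(-3 - \frac{5}{k}\right)$)
$J = 0$ ($J = 5 - 5 = 0$)
$h = -63$ ($h = \left(\left(-27\right) \left(-1\right) - - \frac{45}{-4}\right) \left(-4\right) = \left(27 - \left(-45\right) \left(- \frac{1}{4}\right)\right) \left(-4\right) = \left(27 - \frac{45}{4}\right) \left(-4\right) = \frac{63}{4} \left(-4\right) = -63$)
$h \left(-5 + J\right) = - 63 \left(-5 + 0\right) = \left(-63\right) \left(-5\right) = 315$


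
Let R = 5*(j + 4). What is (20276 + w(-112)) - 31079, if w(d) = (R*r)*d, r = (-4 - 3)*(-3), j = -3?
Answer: -22563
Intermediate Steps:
r = 21 (r = -7*(-3) = 21)
R = 5 (R = 5*(-3 + 4) = 5*1 = 5)
w(d) = 105*d (w(d) = (5*21)*d = 105*d)
(20276 + w(-112)) - 31079 = (20276 + 105*(-112)) - 31079 = (20276 - 11760) - 31079 = 8516 - 31079 = -22563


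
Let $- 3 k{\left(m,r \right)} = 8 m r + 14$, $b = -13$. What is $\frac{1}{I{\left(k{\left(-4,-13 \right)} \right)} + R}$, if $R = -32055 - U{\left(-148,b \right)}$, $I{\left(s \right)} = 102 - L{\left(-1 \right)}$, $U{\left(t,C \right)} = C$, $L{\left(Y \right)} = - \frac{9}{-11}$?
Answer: $- \frac{11}{351349} \approx -3.1308 \cdot 10^{-5}$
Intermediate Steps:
$L{\left(Y \right)} = \frac{9}{11}$ ($L{\left(Y \right)} = \left(-9\right) \left(- \frac{1}{11}\right) = \frac{9}{11}$)
$k{\left(m,r \right)} = - \frac{14}{3} - \frac{8 m r}{3}$ ($k{\left(m,r \right)} = - \frac{8 m r + 14}{3} = - \frac{14 + 8 m r}{3} = - \frac{14}{3} - \frac{8 m r}{3}$)
$I{\left(s \right)} = \frac{1113}{11}$ ($I{\left(s \right)} = 102 - \frac{9}{11} = \frac{1113}{11}$)
$R = -32042$ ($R = -32055 - -13 = -32055 + 13 = -32042$)
$\frac{1}{I{\left(k{\left(-4,-13 \right)} \right)} + R} = \frac{1}{\frac{1113}{11} - 32042} = \frac{1}{- \frac{351349}{11}} = - \frac{11}{351349}$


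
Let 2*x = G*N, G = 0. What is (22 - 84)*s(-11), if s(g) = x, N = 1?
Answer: 0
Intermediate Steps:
x = 0 (x = (0*1)/2 = (1/2)*0 = 0)
s(g) = 0
(22 - 84)*s(-11) = (22 - 84)*0 = -62*0 = 0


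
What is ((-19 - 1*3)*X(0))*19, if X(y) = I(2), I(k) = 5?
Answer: -2090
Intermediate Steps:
X(y) = 5
((-19 - 1*3)*X(0))*19 = ((-19 - 1*3)*5)*19 = ((-19 - 3)*5)*19 = -22*5*19 = -110*19 = -2090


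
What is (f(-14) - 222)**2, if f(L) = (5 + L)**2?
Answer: 19881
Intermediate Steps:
(f(-14) - 222)**2 = ((5 - 14)**2 - 222)**2 = ((-9)**2 - 222)**2 = (81 - 222)**2 = (-141)**2 = 19881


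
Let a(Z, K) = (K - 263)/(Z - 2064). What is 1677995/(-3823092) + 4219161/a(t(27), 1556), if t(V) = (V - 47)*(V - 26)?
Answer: -11205141239066581/1647752652 ≈ -6.8003e+6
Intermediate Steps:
t(V) = (-47 + V)*(-26 + V)
a(Z, K) = (-263 + K)/(-2064 + Z)
1677995/(-3823092) + 4219161/a(t(27), 1556) = 1677995/(-3823092) + 4219161/(((-263 + 1556)/(-2064 + (1222 + 27² - 73*27)))) = 1677995*(-1/3823092) + 4219161/((1293/(-2064 + (1222 + 729 - 1971)))) = -1677995/3823092 + 4219161/((1293/(-2064 - 20))) = -1677995/3823092 + 4219161/((1293/(-2084))) = -1677995/3823092 + 4219161/((-1/2084*1293)) = -1677995/3823092 + 4219161/(-1293/2084) = -1677995/3823092 + 4219161*(-2084/1293) = -1677995/3823092 - 2930910508/431 = -11205141239066581/1647752652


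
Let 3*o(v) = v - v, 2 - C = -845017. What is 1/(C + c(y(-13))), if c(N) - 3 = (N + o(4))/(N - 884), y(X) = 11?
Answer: 873/737704195 ≈ 1.1834e-6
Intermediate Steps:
C = 845019 (C = 2 - 1*(-845017) = 2 + 845017 = 845019)
o(v) = 0 (o(v) = (v - v)/3 = (⅓)*0 = 0)
c(N) = 3 + N/(-884 + N) (c(N) = 3 + (N + 0)/(N - 884) = 3 + N/(-884 + N))
1/(C + c(y(-13))) = 1/(845019 + 4*(-663 + 11)/(-884 + 11)) = 1/(845019 + 4*(-652)/(-873)) = 1/(845019 + 4*(-1/873)*(-652)) = 1/(845019 + 2608/873) = 1/(737704195/873) = 873/737704195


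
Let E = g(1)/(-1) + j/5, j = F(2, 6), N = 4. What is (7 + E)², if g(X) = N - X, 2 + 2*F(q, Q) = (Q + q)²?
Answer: 2601/25 ≈ 104.04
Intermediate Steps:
F(q, Q) = -1 + (Q + q)²/2
j = 31 (j = -1 + (6 + 2)²/2 = -1 + (½)*8² = -1 + (½)*64 = -1 + 32 = 31)
g(X) = 4 - X
E = 16/5 (E = (4 - 1*1)/(-1) + 31/5 = (4 - 1)*(-1) + 31*(⅕) = 3*(-1) + 31/5 = -3 + 31/5 = 16/5 ≈ 3.2000)
(7 + E)² = (7 + 16/5)² = (51/5)² = 2601/25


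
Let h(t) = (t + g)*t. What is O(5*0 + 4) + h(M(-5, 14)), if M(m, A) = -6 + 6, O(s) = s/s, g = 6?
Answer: 1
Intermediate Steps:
O(s) = 1
M(m, A) = 0
h(t) = t*(6 + t) (h(t) = (t + 6)*t = (6 + t)*t = t*(6 + t))
O(5*0 + 4) + h(M(-5, 14)) = 1 + 0*(6 + 0) = 1 + 0*6 = 1 + 0 = 1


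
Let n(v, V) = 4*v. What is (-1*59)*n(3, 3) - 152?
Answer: -860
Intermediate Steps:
(-1*59)*n(3, 3) - 152 = (-1*59)*(4*3) - 152 = -59*12 - 152 = -708 - 152 = -860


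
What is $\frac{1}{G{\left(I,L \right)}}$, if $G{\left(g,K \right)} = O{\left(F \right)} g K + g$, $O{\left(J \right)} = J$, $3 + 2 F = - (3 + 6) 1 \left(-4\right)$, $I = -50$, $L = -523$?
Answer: $\frac{1}{431425} \approx 2.3179 \cdot 10^{-6}$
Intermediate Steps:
$F = \frac{33}{2}$ ($F = - \frac{3}{2} + \frac{- (3 + 6) 1 \left(-4\right)}{2} = - \frac{3}{2} + \frac{\left(-1\right) 9 \cdot 1 \left(-4\right)}{2} = - \frac{3}{2} + \frac{\left(-9\right) 1 \left(-4\right)}{2} = - \frac{3}{2} + \frac{\left(-9\right) \left(-4\right)}{2} = - \frac{3}{2} + \frac{1}{2} \cdot 36 = - \frac{3}{2} + 18 = \frac{33}{2} \approx 16.5$)
$G{\left(g,K \right)} = g + \frac{33 K g}{2}$ ($G{\left(g,K \right)} = \frac{33 g}{2} K + g = \frac{33 K g}{2} + g = g + \frac{33 K g}{2}$)
$\frac{1}{G{\left(I,L \right)}} = \frac{1}{\frac{1}{2} \left(-50\right) \left(2 + 33 \left(-523\right)\right)} = \frac{1}{\frac{1}{2} \left(-50\right) \left(2 - 17259\right)} = \frac{1}{\frac{1}{2} \left(-50\right) \left(-17257\right)} = \frac{1}{431425}$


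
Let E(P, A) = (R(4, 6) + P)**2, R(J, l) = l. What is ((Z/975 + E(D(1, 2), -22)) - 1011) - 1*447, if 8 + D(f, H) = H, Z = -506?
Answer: -1422056/975 ≈ -1458.5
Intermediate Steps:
D(f, H) = -8 + H
E(P, A) = (6 + P)**2
((Z/975 + E(D(1, 2), -22)) - 1011) - 1*447 = ((-506/975 + (6 + (-8 + 2))**2) - 1011) - 1*447 = ((-506*1/975 + (6 - 6)**2) - 1011) - 447 = ((-506/975 + 0**2) - 1011) - 447 = ((-506/975 + 0) - 1011) - 447 = (-506/975 - 1011) - 447 = -986231/975 - 447 = -1422056/975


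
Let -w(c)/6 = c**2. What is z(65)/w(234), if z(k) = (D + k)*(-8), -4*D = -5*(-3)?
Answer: 245/164268 ≈ 0.0014915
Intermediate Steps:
D = -15/4 (D = -(-5)*(-3)/4 = -1/4*15 = -15/4 ≈ -3.7500)
w(c) = -6*c**2
z(k) = 30 - 8*k (z(k) = (-15/4 + k)*(-8) = 30 - 8*k)
z(65)/w(234) = (30 - 8*65)/((-6*234**2)) = (30 - 520)/((-6*54756)) = -490/(-328536) = -490*(-1/328536) = 245/164268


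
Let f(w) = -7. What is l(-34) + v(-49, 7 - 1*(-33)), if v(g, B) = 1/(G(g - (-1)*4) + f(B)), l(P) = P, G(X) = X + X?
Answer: -3299/97 ≈ -34.010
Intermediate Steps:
G(X) = 2*X
v(g, B) = 1/(1 + 2*g) (v(g, B) = 1/(2*(g - (-1)*4) - 7) = 1/(2*(g - 1*(-4)) - 7) = 1/(2*(g + 4) - 7) = 1/(2*(4 + g) - 7) = 1/((8 + 2*g) - 7) = 1/(1 + 2*g))
l(-34) + v(-49, 7 - 1*(-33)) = -34 + 1/(1 + 2*(-49)) = -34 + 1/(1 - 98) = -34 + 1/(-97) = -34 - 1/97 = -3299/97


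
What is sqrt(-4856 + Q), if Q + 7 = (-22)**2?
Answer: I*sqrt(4379) ≈ 66.174*I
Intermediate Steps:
Q = 477 (Q = -7 + (-22)**2 = -7 + 484 = 477)
sqrt(-4856 + Q) = sqrt(-4856 + 477) = sqrt(-4379) = I*sqrt(4379)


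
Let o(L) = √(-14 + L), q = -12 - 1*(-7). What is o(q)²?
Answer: -19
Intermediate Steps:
q = -5 (q = -12 + 7 = -5)
o(q)² = (√(-14 - 5))² = (√(-19))² = (I*√19)² = -19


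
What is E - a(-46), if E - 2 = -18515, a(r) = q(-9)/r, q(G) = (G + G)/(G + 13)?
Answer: -1703205/92 ≈ -18513.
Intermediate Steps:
q(G) = 2*G/(13 + G) (q(G) = (2*G)/(13 + G) = 2*G/(13 + G))
a(r) = -9/(2*r) (a(r) = (2*(-9)/(13 - 9))/r = (2*(-9)/4)/r = (2*(-9)*(1/4))/r = -9/(2*r))
E = -18513 (E = 2 - 18515 = -18513)
E - a(-46) = -18513 - (-9)/(2*(-46)) = -18513 - (-9)*(-1)/(2*46) = -18513 - 1*9/92 = -18513 - 9/92 = -1703205/92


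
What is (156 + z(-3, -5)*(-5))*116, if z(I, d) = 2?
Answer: 16936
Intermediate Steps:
(156 + z(-3, -5)*(-5))*116 = (156 + 2*(-5))*116 = (156 - 10)*116 = 146*116 = 16936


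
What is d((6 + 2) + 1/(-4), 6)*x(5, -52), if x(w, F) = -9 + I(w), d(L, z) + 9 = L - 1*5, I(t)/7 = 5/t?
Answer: 25/2 ≈ 12.500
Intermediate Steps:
I(t) = 35/t (I(t) = 7*(5/t) = 35/t)
d(L, z) = -14 + L (d(L, z) = -9 + (L - 1*5) = -9 + (L - 5) = -9 + (-5 + L) = -14 + L)
x(w, F) = -9 + 35/w
d((6 + 2) + 1/(-4), 6)*x(5, -52) = (-14 + ((6 + 2) + 1/(-4)))*(-9 + 35/5) = (-14 + (8 - 1/4))*(-9 + 35*(1/5)) = (-14 + 31/4)*(-9 + 7) = -25/4*(-2) = 25/2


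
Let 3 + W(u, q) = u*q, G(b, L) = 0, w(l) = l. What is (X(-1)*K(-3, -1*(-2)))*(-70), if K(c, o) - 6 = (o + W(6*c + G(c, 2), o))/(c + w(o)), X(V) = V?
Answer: 3010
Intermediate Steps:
W(u, q) = -3 + q*u (W(u, q) = -3 + u*q = -3 + q*u)
K(c, o) = 6 + (-3 + o + 6*c*o)/(c + o) (K(c, o) = 6 + (o + (-3 + o*(6*c + 0)))/(c + o) = 6 + (o + (-3 + o*(6*c)))/(c + o) = 6 + (o + (-3 + 6*c*o))/(c + o) = 6 + (-3 + o + 6*c*o)/(c + o))
(X(-1)*K(-3, -1*(-2)))*(-70) = -(-3 + 6*(-3) + 7*(-1*(-2)) + 6*(-3)*(-1*(-2)))/(-3 - 1*(-2))*(-70) = -(-3 - 18 + 7*2 + 6*(-3)*2)/(-3 + 2)*(-70) = -(-3 - 18 + 14 - 36)/(-1)*(-70) = -(-1)*(-43)*(-70) = -1*43*(-70) = -43*(-70) = 3010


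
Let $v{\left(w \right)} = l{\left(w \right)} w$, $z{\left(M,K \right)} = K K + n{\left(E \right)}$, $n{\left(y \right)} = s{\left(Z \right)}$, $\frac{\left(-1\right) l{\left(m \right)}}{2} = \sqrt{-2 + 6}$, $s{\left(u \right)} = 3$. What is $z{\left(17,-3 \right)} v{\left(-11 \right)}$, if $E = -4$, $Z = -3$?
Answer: $528$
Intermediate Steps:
$l{\left(m \right)} = -4$ ($l{\left(m \right)} = - 2 \sqrt{-2 + 6} = - 2 \sqrt{4} = \left(-2\right) 2 = -4$)
$n{\left(y \right)} = 3$
$z{\left(M,K \right)} = 3 + K^{2}$ ($z{\left(M,K \right)} = K K + 3 = K^{2} + 3 = 3 + K^{2}$)
$v{\left(w \right)} = - 4 w$
$z{\left(17,-3 \right)} v{\left(-11 \right)} = \left(3 + \left(-3\right)^{2}\right) \left(\left(-4\right) \left(-11\right)\right) = \left(3 + 9\right) 44 = 12 \cdot 44 = 528$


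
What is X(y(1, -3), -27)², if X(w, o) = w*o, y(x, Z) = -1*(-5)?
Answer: 18225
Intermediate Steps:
y(x, Z) = 5
X(w, o) = o*w
X(y(1, -3), -27)² = (-27*5)² = (-135)² = 18225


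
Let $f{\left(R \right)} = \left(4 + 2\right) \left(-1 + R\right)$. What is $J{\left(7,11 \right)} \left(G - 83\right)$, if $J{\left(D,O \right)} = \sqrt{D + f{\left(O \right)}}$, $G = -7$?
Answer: $- 90 \sqrt{67} \approx -736.68$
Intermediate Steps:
$f{\left(R \right)} = -6 + 6 R$ ($f{\left(R \right)} = 6 \left(-1 + R\right) = -6 + 6 R$)
$J{\left(D,O \right)} = \sqrt{-6 + D + 6 O}$ ($J{\left(D,O \right)} = \sqrt{D + \left(-6 + 6 O\right)} = \sqrt{-6 + D + 6 O}$)
$J{\left(7,11 \right)} \left(G - 83\right) = \sqrt{-6 + 7 + 6 \cdot 11} \left(-7 - 83\right) = \sqrt{-6 + 7 + 66} \left(-90\right) = \sqrt{67} \left(-90\right) = - 90 \sqrt{67}$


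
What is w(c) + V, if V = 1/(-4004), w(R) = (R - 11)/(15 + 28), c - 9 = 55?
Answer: 212169/172172 ≈ 1.2323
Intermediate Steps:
c = 64 (c = 9 + 55 = 64)
w(R) = -11/43 + R/43 (w(R) = (-11 + R)/43 = (-11 + R)*(1/43) = -11/43 + R/43)
V = -1/4004 ≈ -0.00024975
w(c) + V = (-11/43 + (1/43)*64) - 1/4004 = (-11/43 + 64/43) - 1/4004 = 53/43 - 1/4004 = 212169/172172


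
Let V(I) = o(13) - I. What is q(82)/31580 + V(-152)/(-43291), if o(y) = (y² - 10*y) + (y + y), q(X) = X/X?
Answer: -6809569/1367129780 ≈ -0.0049809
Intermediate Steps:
q(X) = 1
o(y) = y² - 8*y (o(y) = (y² - 10*y) + 2*y = y² - 8*y)
V(I) = 65 - I (V(I) = 13*(-8 + 13) - I = 13*5 - I = 65 - I)
q(82)/31580 + V(-152)/(-43291) = 1/31580 + (65 - 1*(-152))/(-43291) = 1*(1/31580) + (65 + 152)*(-1/43291) = 1/31580 + 217*(-1/43291) = 1/31580 - 217/43291 = -6809569/1367129780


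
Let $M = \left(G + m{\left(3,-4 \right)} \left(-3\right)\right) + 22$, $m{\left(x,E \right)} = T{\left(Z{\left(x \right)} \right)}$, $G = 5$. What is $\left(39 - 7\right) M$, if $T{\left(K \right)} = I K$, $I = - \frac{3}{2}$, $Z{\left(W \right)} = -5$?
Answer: $144$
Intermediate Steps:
$I = - \frac{3}{2}$ ($I = \left(-3\right) \frac{1}{2} = - \frac{3}{2} \approx -1.5$)
$T{\left(K \right)} = - \frac{3 K}{2}$
$m{\left(x,E \right)} = \frac{15}{2}$ ($m{\left(x,E \right)} = \left(- \frac{3}{2}\right) \left(-5\right) = \frac{15}{2}$)
$M = \frac{9}{2}$ ($M = \left(5 + \frac{15}{2} \left(-3\right)\right) + 22 = \left(5 - \frac{45}{2}\right) + 22 = - \frac{35}{2} + 22 = \frac{9}{2} \approx 4.5$)
$\left(39 - 7\right) M = \left(39 - 7\right) \frac{9}{2} = 32 \cdot \frac{9}{2} = 144$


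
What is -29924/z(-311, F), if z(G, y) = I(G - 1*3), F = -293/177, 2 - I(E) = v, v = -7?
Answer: -29924/9 ≈ -3324.9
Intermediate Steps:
I(E) = 9 (I(E) = 2 - 1*(-7) = 2 + 7 = 9)
F = -293/177 (F = -293*1/177 = -293/177 ≈ -1.6554)
z(G, y) = 9
-29924/z(-311, F) = -29924/9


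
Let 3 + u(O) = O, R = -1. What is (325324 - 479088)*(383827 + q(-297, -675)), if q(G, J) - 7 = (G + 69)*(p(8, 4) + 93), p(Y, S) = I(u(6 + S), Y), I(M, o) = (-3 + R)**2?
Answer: -55198508248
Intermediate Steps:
u(O) = -3 + O
I(M, o) = 16 (I(M, o) = (-3 - 1)**2 = (-4)**2 = 16)
p(Y, S) = 16
q(G, J) = 7528 + 109*G (q(G, J) = 7 + (G + 69)*(16 + 93) = 7 + (69 + G)*109 = 7 + (7521 + 109*G) = 7528 + 109*G)
(325324 - 479088)*(383827 + q(-297, -675)) = (325324 - 479088)*(383827 + (7528 + 109*(-297))) = -153764*(383827 + (7528 - 32373)) = -153764*(383827 - 24845) = -153764*358982 = -55198508248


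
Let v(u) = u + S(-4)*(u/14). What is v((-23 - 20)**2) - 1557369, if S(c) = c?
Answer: -10892338/7 ≈ -1.5560e+6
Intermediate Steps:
v(u) = 5*u/7 (v(u) = u - 4*u/14 = u - 2*u/7 = 5*u/7)
v((-23 - 20)**2) - 1557369 = 5*(-23 - 20)**2/7 - 1557369 = (5/7)*(-43)**2 - 1557369 = (5/7)*1849 - 1557369 = 9245/7 - 1557369 = -10892338/7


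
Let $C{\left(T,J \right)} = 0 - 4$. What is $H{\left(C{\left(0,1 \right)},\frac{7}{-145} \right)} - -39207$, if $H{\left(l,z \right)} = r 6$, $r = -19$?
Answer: $39093$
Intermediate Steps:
$C{\left(T,J \right)} = -4$
$H{\left(l,z \right)} = -114$ ($H{\left(l,z \right)} = \left(-19\right) 6 = -114$)
$H{\left(C{\left(0,1 \right)},\frac{7}{-145} \right)} - -39207 = -114 - -39207 = -114 + 39207 = 39093$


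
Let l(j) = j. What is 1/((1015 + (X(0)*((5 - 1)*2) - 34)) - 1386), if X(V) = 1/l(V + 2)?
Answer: -1/401 ≈ -0.0024938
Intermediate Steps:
X(V) = 1/(2 + V) (X(V) = 1/(V + 2) = 1/(2 + V))
1/((1015 + (X(0)*((5 - 1)*2) - 34)) - 1386) = 1/((1015 + (((5 - 1)*2)/(2 + 0) - 34)) - 1386) = 1/((1015 + ((4*2)/2 - 34)) - 1386) = 1/((1015 + ((1/2)*8 - 34)) - 1386) = 1/((1015 + (4 - 34)) - 1386) = 1/((1015 - 30) - 1386) = 1/(985 - 1386) = 1/(-401) = -1/401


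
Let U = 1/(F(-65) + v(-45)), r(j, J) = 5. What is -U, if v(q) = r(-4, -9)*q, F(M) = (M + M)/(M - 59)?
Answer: 62/13885 ≈ 0.0044653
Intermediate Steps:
F(M) = 2*M/(-59 + M) (F(M) = (2*M)/(-59 + M) = 2*M/(-59 + M))
v(q) = 5*q
U = -62/13885 (U = 1/(2*(-65)/(-59 - 65) + 5*(-45)) = 1/(2*(-65)/(-124) - 225) = 1/(2*(-65)*(-1/124) - 225) = 1/(65/62 - 225) = 1/(-13885/62) = -62/13885 ≈ -0.0044653)
-U = -1*(-62/13885) = 62/13885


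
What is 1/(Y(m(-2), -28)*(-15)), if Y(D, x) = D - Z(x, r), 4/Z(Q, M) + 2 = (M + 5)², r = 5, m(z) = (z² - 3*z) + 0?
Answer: -49/7320 ≈ -0.0066940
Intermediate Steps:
m(z) = z² - 3*z
Z(Q, M) = 4/(-2 + (5 + M)²) (Z(Q, M) = 4/(-2 + (M + 5)²) = 4/(-2 + (5 + M)²))
Y(D, x) = -2/49 + D (Y(D, x) = D - 4/(-2 + (5 + 5)²) = D - 4/(-2 + 10²) = D - 4/(-2 + 100) = D - 4/98 = D - 1*2/49 = D - 2/49 = -2/49 + D)
1/(Y(m(-2), -28)*(-15)) = 1/((-2/49 - 2*(-3 - 2))*(-15)) = 1/((-2/49 - 2*(-5))*(-15)) = 1/((-2/49 + 10)*(-15)) = 1/((488/49)*(-15)) = 1/(-7320/49) = -49/7320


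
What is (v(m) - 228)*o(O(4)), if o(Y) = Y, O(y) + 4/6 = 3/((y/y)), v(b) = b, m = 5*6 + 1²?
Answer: -1379/3 ≈ -459.67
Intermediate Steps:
m = 31 (m = 30 + 1 = 31)
O(y) = 7/3 (O(y) = -⅔ + 3/((y/y)) = -⅔ + 3/1 = -⅔ + 3*1 = -⅔ + 3 = 7/3)
(v(m) - 228)*o(O(4)) = (31 - 228)*(7/3) = -197*7/3 = -1379/3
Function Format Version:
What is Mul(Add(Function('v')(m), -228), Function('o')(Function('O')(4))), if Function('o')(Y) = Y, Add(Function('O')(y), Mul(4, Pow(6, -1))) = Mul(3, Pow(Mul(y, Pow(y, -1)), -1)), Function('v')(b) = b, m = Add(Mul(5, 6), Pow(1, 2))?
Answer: Rational(-1379, 3) ≈ -459.67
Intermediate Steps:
m = 31 (m = Add(30, 1) = 31)
Function('O')(y) = Rational(7, 3) (Function('O')(y) = Add(Rational(-2, 3), Mul(3, Pow(Mul(y, Pow(y, -1)), -1))) = Add(Rational(-2, 3), Mul(3, Pow(1, -1))) = Add(Rational(-2, 3), Mul(3, 1)) = Add(Rational(-2, 3), 3) = Rational(7, 3))
Mul(Add(Function('v')(m), -228), Function('o')(Function('O')(4))) = Mul(Add(31, -228), Rational(7, 3)) = Mul(-197, Rational(7, 3)) = Rational(-1379, 3)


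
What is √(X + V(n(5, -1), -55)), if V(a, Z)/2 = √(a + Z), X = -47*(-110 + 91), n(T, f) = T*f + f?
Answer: √(893 + 2*I*√61) ≈ 29.884 + 0.2614*I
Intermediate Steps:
n(T, f) = f + T*f
X = 893 (X = -47*(-19) = 893)
V(a, Z) = 2*√(Z + a) (V(a, Z) = 2*√(a + Z) = 2*√(Z + a))
√(X + V(n(5, -1), -55)) = √(893 + 2*√(-55 - (1 + 5))) = √(893 + 2*√(-55 - 1*6)) = √(893 + 2*√(-55 - 6)) = √(893 + 2*√(-61)) = √(893 + 2*(I*√61)) = √(893 + 2*I*√61)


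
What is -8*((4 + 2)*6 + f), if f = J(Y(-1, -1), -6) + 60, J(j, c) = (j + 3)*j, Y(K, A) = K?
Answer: -752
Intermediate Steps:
J(j, c) = j*(3 + j) (J(j, c) = (3 + j)*j = j*(3 + j))
f = 58 (f = -(3 - 1) + 60 = -1*2 + 60 = -2 + 60 = 58)
-8*((4 + 2)*6 + f) = -8*((4 + 2)*6 + 58) = -8*(6*6 + 58) = -8*(36 + 58) = -8*94 = -752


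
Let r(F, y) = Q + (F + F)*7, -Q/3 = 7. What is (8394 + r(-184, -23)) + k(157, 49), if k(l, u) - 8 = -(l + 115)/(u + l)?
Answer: 597779/103 ≈ 5803.7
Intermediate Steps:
Q = -21 (Q = -3*7 = -21)
k(l, u) = 8 - (115 + l)/(l + u) (k(l, u) = 8 - (l + 115)/(u + l) = 8 - (115 + l)/(l + u))
r(F, y) = -21 + 14*F (r(F, y) = -21 + (F + F)*7 = -21 + (2*F)*7 = -21 + 14*F)
(8394 + r(-184, -23)) + k(157, 49) = (8394 + (-21 + 14*(-184))) + (-115 + 7*157 + 8*49)/(157 + 49) = (8394 + (-21 - 2576)) + (-115 + 1099 + 392)/206 = (8394 - 2597) + (1/206)*1376 = 5797 + 688/103 = 597779/103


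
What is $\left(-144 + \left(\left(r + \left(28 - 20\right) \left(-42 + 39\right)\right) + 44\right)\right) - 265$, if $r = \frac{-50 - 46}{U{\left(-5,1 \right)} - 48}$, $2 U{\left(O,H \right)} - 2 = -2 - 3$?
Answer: $- \frac{12773}{33} \approx -387.06$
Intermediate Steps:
$U{\left(O,H \right)} = - \frac{3}{2}$ ($U{\left(O,H \right)} = 1 + \frac{-2 - 3}{2} = 1 + \frac{1}{2} \left(-5\right) = 1 - \frac{5}{2} = - \frac{3}{2}$)
$r = \frac{64}{33}$ ($r = \frac{-50 - 46}{- \frac{3}{2} - 48} = - \frac{96}{- \frac{99}{2}} = \left(-96\right) \left(- \frac{2}{99}\right) = \frac{64}{33} \approx 1.9394$)
$\left(-144 + \left(\left(r + \left(28 - 20\right) \left(-42 + 39\right)\right) + 44\right)\right) - 265 = \left(-144 + \left(\left(\frac{64}{33} + \left(28 - 20\right) \left(-42 + 39\right)\right) + 44\right)\right) - 265 = \left(-144 + \left(\left(\frac{64}{33} + 8 \left(-3\right)\right) + 44\right)\right) - 265 = \left(-144 + \left(\left(\frac{64}{33} - 24\right) + 44\right)\right) - 265 = \left(-144 + \left(- \frac{728}{33} + 44\right)\right) - 265 = \left(-144 + \frac{724}{33}\right) - 265 = - \frac{4028}{33} - 265 = - \frac{12773}{33}$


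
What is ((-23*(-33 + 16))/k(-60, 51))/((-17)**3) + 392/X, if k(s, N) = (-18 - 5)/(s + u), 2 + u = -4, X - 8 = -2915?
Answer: -17950/49419 ≈ -0.36322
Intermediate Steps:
X = -2907 (X = 8 - 2915 = -2907)
u = -6 (u = -2 - 4 = -6)
k(s, N) = -23/(-6 + s) (k(s, N) = (-18 - 5)/(s - 6) = -23/(-6 + s))
((-23*(-33 + 16))/k(-60, 51))/((-17)**3) + 392/X = ((-23*(-33 + 16))/((-23/(-6 - 60))))/((-17)**3) + 392/(-2907) = ((-23*(-17))/((-23/(-66))))/(-4913) + 392*(-1/2907) = (391/((-23*(-1/66))))*(-1/4913) - 392/2907 = (391/(23/66))*(-1/4913) - 392/2907 = (391*(66/23))*(-1/4913) - 392/2907 = 1122*(-1/4913) - 392/2907 = -66/289 - 392/2907 = -17950/49419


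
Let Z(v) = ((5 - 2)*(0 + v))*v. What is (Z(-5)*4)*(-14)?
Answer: -4200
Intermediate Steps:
Z(v) = 3*v² (Z(v) = (3*v)*v = 3*v²)
(Z(-5)*4)*(-14) = ((3*(-5)²)*4)*(-14) = ((3*25)*4)*(-14) = (75*4)*(-14) = 300*(-14) = -4200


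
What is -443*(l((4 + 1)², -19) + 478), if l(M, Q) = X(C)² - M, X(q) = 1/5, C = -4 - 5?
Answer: -5017418/25 ≈ -2.0070e+5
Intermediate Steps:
C = -9
X(q) = ⅕
l(M, Q) = 1/25 - M (l(M, Q) = (⅕)² - M = 1/25 - M)
-443*(l((4 + 1)², -19) + 478) = -443*((1/25 - (4 + 1)²) + 478) = -443*((1/25 - 1*5²) + 478) = -443*((1/25 - 1*25) + 478) = -443*((1/25 - 25) + 478) = -443*(-624/25 + 478) = -443*11326/25 = -5017418/25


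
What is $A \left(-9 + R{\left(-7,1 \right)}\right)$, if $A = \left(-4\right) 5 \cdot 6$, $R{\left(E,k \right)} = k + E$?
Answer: $1800$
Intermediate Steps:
$R{\left(E,k \right)} = E + k$
$A = -120$ ($A = \left(-20\right) 6 = -120$)
$A \left(-9 + R{\left(-7,1 \right)}\right) = - 120 \left(-9 + \left(-7 + 1\right)\right) = - 120 \left(-9 - 6\right) = \left(-120\right) \left(-15\right) = 1800$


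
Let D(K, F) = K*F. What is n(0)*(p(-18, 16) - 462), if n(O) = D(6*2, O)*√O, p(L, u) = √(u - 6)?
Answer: 0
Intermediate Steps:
D(K, F) = F*K
p(L, u) = √(-6 + u)
n(O) = 12*O^(3/2) (n(O) = (O*(6*2))*√O = (O*12)*√O = (12*O)*√O = 12*O^(3/2))
n(0)*(p(-18, 16) - 462) = (12*0^(3/2))*(√(-6 + 16) - 462) = (12*0)*(√10 - 462) = 0*(-462 + √10) = 0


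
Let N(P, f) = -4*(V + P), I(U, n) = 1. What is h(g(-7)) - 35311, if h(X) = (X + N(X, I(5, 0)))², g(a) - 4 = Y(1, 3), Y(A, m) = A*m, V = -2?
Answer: -35142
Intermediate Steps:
N(P, f) = 8 - 4*P (N(P, f) = -4*(-2 + P) = 8 - 4*P)
g(a) = 7 (g(a) = 4 + 1*3 = 4 + 3 = 7)
h(X) = (8 - 3*X)² (h(X) = (X + (8 - 4*X))² = (8 - 3*X)²)
h(g(-7)) - 35311 = (-8 + 3*7)² - 35311 = (-8 + 21)² - 35311 = 13² - 35311 = 169 - 35311 = -35142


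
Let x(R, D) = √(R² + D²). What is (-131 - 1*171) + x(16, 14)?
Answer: -302 + 2*√113 ≈ -280.74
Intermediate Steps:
x(R, D) = √(D² + R²)
(-131 - 1*171) + x(16, 14) = (-131 - 1*171) + √(14² + 16²) = (-131 - 171) + √(196 + 256) = -302 + √452 = -302 + 2*√113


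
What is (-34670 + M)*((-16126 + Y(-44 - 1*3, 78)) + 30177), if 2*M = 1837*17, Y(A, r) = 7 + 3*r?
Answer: -272341206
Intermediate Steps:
M = 31229/2 (M = (1837*17)/2 = (1/2)*31229 = 31229/2 ≈ 15615.)
(-34670 + M)*((-16126 + Y(-44 - 1*3, 78)) + 30177) = (-34670 + 31229/2)*((-16126 + (7 + 3*78)) + 30177) = -38111*((-16126 + (7 + 234)) + 30177)/2 = -38111*((-16126 + 241) + 30177)/2 = -38111*(-15885 + 30177)/2 = -38111/2*14292 = -272341206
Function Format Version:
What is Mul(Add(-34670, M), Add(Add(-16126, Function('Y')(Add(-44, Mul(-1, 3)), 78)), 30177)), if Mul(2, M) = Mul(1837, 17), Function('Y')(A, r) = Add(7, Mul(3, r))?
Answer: -272341206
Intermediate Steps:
M = Rational(31229, 2) (M = Mul(Rational(1, 2), Mul(1837, 17)) = Mul(Rational(1, 2), 31229) = Rational(31229, 2) ≈ 15615.)
Mul(Add(-34670, M), Add(Add(-16126, Function('Y')(Add(-44, Mul(-1, 3)), 78)), 30177)) = Mul(Add(-34670, Rational(31229, 2)), Add(Add(-16126, Add(7, Mul(3, 78))), 30177)) = Mul(Rational(-38111, 2), Add(Add(-16126, Add(7, 234)), 30177)) = Mul(Rational(-38111, 2), Add(Add(-16126, 241), 30177)) = Mul(Rational(-38111, 2), Add(-15885, 30177)) = Mul(Rational(-38111, 2), 14292) = -272341206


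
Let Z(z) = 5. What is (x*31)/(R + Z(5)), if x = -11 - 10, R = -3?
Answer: -651/2 ≈ -325.50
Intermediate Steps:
x = -21
(x*31)/(R + Z(5)) = (-21*31)/(-3 + 5) = -651/2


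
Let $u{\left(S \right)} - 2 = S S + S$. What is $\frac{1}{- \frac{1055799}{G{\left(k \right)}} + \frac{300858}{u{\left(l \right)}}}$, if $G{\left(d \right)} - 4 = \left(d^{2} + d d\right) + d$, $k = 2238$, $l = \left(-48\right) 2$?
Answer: $\frac{45699076330}{1502412379131} \approx 0.030417$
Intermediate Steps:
$l = -96$
$u{\left(S \right)} = 2 + S + S^{2}$ ($u{\left(S \right)} = 2 + \left(S S + S\right) = 2 + \left(S^{2} + S\right) = 2 + \left(S + S^{2}\right) = 2 + S + S^{2}$)
$G{\left(d \right)} = 4 + d + 2 d^{2}$ ($G{\left(d \right)} = 4 + \left(\left(d^{2} + d d\right) + d\right) = 4 + \left(\left(d^{2} + d^{2}\right) + d\right) = 4 + \left(2 d^{2} + d\right) = 4 + \left(d + 2 d^{2}\right) = 4 + d + 2 d^{2}$)
$\frac{1}{- \frac{1055799}{G{\left(k \right)}} + \frac{300858}{u{\left(l \right)}}} = \frac{1}{- \frac{1055799}{4 + 2238 + 2 \cdot 2238^{2}} + \frac{300858}{2 - 96 + \left(-96\right)^{2}}} = \frac{1}{- \frac{1055799}{4 + 2238 + 2 \cdot 5008644} + \frac{300858}{2 - 96 + 9216}} = \frac{1}{- \frac{1055799}{4 + 2238 + 10017288} + \frac{300858}{9122}} = \frac{1}{- \frac{1055799}{10019530} + 300858 \cdot \frac{1}{9122}} = \frac{1}{\left(-1055799\right) \frac{1}{10019530} + \frac{150429}{4561}} = \frac{1}{- \frac{1055799}{10019530} + \frac{150429}{4561}} = \frac{1}{\frac{1502412379131}{45699076330}} = \frac{45699076330}{1502412379131}$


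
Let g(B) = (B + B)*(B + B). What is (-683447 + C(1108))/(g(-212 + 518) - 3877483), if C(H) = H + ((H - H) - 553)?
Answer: 23548/120791 ≈ 0.19495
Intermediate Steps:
C(H) = -553 + H (C(H) = H + (0 - 553) = H - 553 = -553 + H)
g(B) = 4*B² (g(B) = (2*B)*(2*B) = 4*B²)
(-683447 + C(1108))/(g(-212 + 518) - 3877483) = (-683447 + (-553 + 1108))/(4*(-212 + 518)² - 3877483) = (-683447 + 555)/(4*306² - 3877483) = -682892/(4*93636 - 3877483) = -682892/(374544 - 3877483) = -682892/(-3502939) = -682892*(-1/3502939) = 23548/120791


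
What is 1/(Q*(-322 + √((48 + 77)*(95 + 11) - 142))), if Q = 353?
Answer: -161/15986664 - √3277/15986664 ≈ -1.3652e-5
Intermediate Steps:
1/(Q*(-322 + √((48 + 77)*(95 + 11) - 142))) = 1/(353*(-322 + √((48 + 77)*(95 + 11) - 142))) = 1/(353*(-322 + √(125*106 - 142))) = 1/(353*(-322 + √(13250 - 142))) = 1/(353*(-322 + √13108)) = 1/(353*(-322 + 2*√3277)) = 1/(-113666 + 706*√3277)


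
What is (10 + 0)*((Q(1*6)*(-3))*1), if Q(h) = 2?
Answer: -60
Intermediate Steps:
(10 + 0)*((Q(1*6)*(-3))*1) = (10 + 0)*((2*(-3))*1) = 10*(-6*1) = 10*(-6) = -60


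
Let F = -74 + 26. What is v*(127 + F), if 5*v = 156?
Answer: 12324/5 ≈ 2464.8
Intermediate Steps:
v = 156/5 (v = (⅕)*156 = 156/5 ≈ 31.200)
F = -48
v*(127 + F) = 156*(127 - 48)/5 = (156/5)*79 = 12324/5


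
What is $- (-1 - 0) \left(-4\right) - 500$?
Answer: $-504$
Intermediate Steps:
$- (-1 - 0) \left(-4\right) - 500 = - (-1 + 0) \left(-4\right) - 500 = \left(-1\right) \left(-1\right) \left(-4\right) - 500 = 1 \left(-4\right) - 500 = -4 - 500 = -504$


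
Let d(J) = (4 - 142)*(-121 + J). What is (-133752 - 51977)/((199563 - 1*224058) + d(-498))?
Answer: -185729/60927 ≈ -3.0484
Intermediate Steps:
d(J) = 16698 - 138*J (d(J) = -138*(-121 + J) = 16698 - 138*J)
(-133752 - 51977)/((199563 - 1*224058) + d(-498)) = (-133752 - 51977)/((199563 - 1*224058) + (16698 - 138*(-498))) = -185729/((199563 - 224058) + (16698 + 68724)) = -185729/(-24495 + 85422) = -185729/60927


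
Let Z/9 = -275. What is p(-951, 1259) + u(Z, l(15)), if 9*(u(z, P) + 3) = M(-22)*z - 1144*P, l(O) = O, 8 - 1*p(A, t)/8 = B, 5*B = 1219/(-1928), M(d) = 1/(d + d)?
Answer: -26583337/14460 ≈ -1838.4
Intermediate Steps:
M(d) = 1/(2*d)
B = -1219/9640 (B = (1219/(-1928))/5 = (1219*(-1/1928))/5 = (1/5)*(-1219/1928) = -1219/9640 ≈ -0.12645)
Z = -2475 (Z = 9*(-275) = -2475)
p(A, t) = 78339/1205 (p(A, t) = 64 - 8*(-1219/9640) = 64 + 1219/1205 = 78339/1205)
u(z, P) = -3 - 1144*P/9 - z/396 (u(z, P) = -3 + (((1/2)/(-22))*z - 1144*P)/9 = -3 + (((1/2)*(-1/22))*z - 1144*P)/9 = -3 + (-z/44 - 1144*P)/9 = -3 + (-1144*P - z/44)/9 = -3 + (-1144*P/9 - z/396) = -3 - 1144*P/9 - z/396)
p(-951, 1259) + u(Z, l(15)) = 78339/1205 + (-3 - 1144/9*15 - 1/396*(-2475)) = 78339/1205 + (-3 - 5720/3 + 25/4) = 78339/1205 - 22841/12 = -26583337/14460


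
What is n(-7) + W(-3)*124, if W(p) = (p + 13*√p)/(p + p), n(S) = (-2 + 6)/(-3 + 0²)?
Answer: 182/3 - 806*I*√3/3 ≈ 60.667 - 465.34*I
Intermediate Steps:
n(S) = -4/3 (n(S) = 4/(-3 + 0) = 4/(-3) = 4*(-⅓) = -4/3)
W(p) = (p + 13*√p)/(2*p) (W(p) = (p + 13*√p)/((2*p)) = (p + 13*√p)*(1/(2*p)) = (p + 13*√p)/(2*p))
n(-7) + W(-3)*124 = -4/3 + (½ + 13/(2*√(-3)))*124 = -4/3 + (½ + 13*(-I*√3/3)/2)*124 = -4/3 + (½ - 13*I*√3/6)*124 = -4/3 + (62 - 806*I*√3/3) = 182/3 - 806*I*√3/3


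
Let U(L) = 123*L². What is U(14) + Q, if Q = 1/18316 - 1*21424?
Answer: 49160145/18316 ≈ 2684.0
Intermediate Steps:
Q = -392401983/18316 (Q = 1/18316 - 21424 = -392401983/18316 ≈ -21424.)
U(14) + Q = 123*14² - 392401983/18316 = 123*196 - 392401983/18316 = 24108 - 392401983/18316 = 49160145/18316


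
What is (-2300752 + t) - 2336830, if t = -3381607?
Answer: -8019189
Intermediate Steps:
(-2300752 + t) - 2336830 = (-2300752 - 3381607) - 2336830 = -5682359 - 2336830 = -8019189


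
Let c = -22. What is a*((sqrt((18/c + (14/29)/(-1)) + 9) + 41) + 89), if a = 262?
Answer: 34060 + 524*sqrt(195866)/319 ≈ 34787.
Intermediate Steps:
a*((sqrt((18/c + (14/29)/(-1)) + 9) + 41) + 89) = 262*((sqrt((18/(-22) + (14/29)/(-1)) + 9) + 41) + 89) = 262*((sqrt((18*(-1/22) + (14*(1/29))*(-1)) + 9) + 41) + 89) = 262*((sqrt((-9/11 + (14/29)*(-1)) + 9) + 41) + 89) = 262*((sqrt((-9/11 - 14/29) + 9) + 41) + 89) = 262*((sqrt(-415/319 + 9) + 41) + 89) = 262*((sqrt(2456/319) + 41) + 89) = 262*((2*sqrt(195866)/319 + 41) + 89) = 262*((41 + 2*sqrt(195866)/319) + 89) = 262*(130 + 2*sqrt(195866)/319) = 34060 + 524*sqrt(195866)/319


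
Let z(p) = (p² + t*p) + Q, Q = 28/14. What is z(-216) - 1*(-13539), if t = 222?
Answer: 12245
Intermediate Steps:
Q = 2 (Q = 28*(1/14) = 2)
z(p) = 2 + p² + 222*p (z(p) = (p² + 222*p) + 2 = 2 + p² + 222*p)
z(-216) - 1*(-13539) = (2 + (-216)² + 222*(-216)) - 1*(-13539) = (2 + 46656 - 47952) + 13539 = -1294 + 13539 = 12245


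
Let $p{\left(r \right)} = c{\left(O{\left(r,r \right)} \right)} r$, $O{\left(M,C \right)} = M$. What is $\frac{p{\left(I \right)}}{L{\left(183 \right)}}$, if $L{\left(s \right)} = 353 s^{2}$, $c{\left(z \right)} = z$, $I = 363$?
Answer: $\frac{14641}{1313513} \approx 0.011146$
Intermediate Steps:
$p{\left(r \right)} = r^{2}$ ($p{\left(r \right)} = r r = r^{2}$)
$\frac{p{\left(I \right)}}{L{\left(183 \right)}} = \frac{363^{2}}{353 \cdot 183^{2}} = \frac{131769}{353 \cdot 33489} = \frac{131769}{11821617} = 131769 \cdot \frac{1}{11821617} = \frac{14641}{1313513}$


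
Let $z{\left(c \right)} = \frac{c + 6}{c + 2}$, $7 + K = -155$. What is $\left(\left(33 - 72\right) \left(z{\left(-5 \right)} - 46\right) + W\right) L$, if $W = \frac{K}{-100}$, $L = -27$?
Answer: $- \frac{2441637}{50} \approx -48833.0$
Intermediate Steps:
$K = -162$ ($K = -7 - 155 = -162$)
$z{\left(c \right)} = \frac{6 + c}{2 + c}$
$W = \frac{81}{50}$ ($W = - \frac{162}{-100} = \left(-162\right) \left(- \frac{1}{100}\right) = \frac{81}{50} \approx 1.62$)
$\left(\left(33 - 72\right) \left(z{\left(-5 \right)} - 46\right) + W\right) L = \left(\left(33 - 72\right) \left(\frac{6 - 5}{2 - 5} - 46\right) + \frac{81}{50}\right) \left(-27\right) = \left(- 39 \left(\frac{1}{-3} \cdot 1 - 46\right) + \frac{81}{50}\right) \left(-27\right) = \left(- 39 \left(\left(- \frac{1}{3}\right) 1 - 46\right) + \frac{81}{50}\right) \left(-27\right) = \left(- 39 \left(- \frac{1}{3} - 46\right) + \frac{81}{50}\right) \left(-27\right) = \left(\left(-39\right) \left(- \frac{139}{3}\right) + \frac{81}{50}\right) \left(-27\right) = \left(1807 + \frac{81}{50}\right) \left(-27\right) = \frac{90431}{50} \left(-27\right) = - \frac{2441637}{50}$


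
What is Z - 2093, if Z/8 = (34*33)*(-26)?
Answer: -235469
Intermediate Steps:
Z = -233376 (Z = 8*((34*33)*(-26)) = 8*(1122*(-26)) = 8*(-29172) = -233376)
Z - 2093 = -233376 - 2093 = -235469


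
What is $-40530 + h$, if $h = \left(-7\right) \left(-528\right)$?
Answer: $-36834$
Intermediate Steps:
$h = 3696$
$-40530 + h = -40530 + 3696 = -36834$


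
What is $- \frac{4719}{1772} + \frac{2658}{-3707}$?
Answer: $- \frac{22203309}{6568804} \approx -3.3801$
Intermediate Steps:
$- \frac{4719}{1772} + \frac{2658}{-3707} = \left(-4719\right) \frac{1}{1772} + 2658 \left(- \frac{1}{3707}\right) = - \frac{4719}{1772} - \frac{2658}{3707} = - \frac{22203309}{6568804}$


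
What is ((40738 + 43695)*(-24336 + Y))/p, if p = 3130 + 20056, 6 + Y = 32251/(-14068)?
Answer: -28916234482531/326180648 ≈ -88651.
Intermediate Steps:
Y = -116659/14068 (Y = -6 + 32251/(-14068) = -6 + 32251*(-1/14068) = -6 - 32251/14068 = -116659/14068 ≈ -8.2925)
p = 23186
((40738 + 43695)*(-24336 + Y))/p = ((40738 + 43695)*(-24336 - 116659/14068))/23186 = (84433*(-342475507/14068))*(1/23186) = -28916234482531/14068*1/23186 = -28916234482531/326180648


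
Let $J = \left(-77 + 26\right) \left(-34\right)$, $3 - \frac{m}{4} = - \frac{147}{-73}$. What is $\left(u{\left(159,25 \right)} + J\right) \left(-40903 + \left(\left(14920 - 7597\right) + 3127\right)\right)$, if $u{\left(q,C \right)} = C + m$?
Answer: $- \frac{3919148835}{73} \approx -5.3687 \cdot 10^{7}$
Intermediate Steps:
$m = \frac{288}{73}$ ($m = 12 - 4 \left(- \frac{147}{-73}\right) = 12 - 4 \left(\left(-147\right) \left(- \frac{1}{73}\right)\right) = 12 - \frac{588}{73} = \frac{288}{73} \approx 3.9452$)
$J = 1734$ ($J = \left(-51\right) \left(-34\right) = 1734$)
$u{\left(q,C \right)} = \frac{288}{73} + C$ ($u{\left(q,C \right)} = C + \frac{288}{73} = \frac{288}{73} + C$)
$\left(u{\left(159,25 \right)} + J\right) \left(-40903 + \left(\left(14920 - 7597\right) + 3127\right)\right) = \left(\left(\frac{288}{73} + 25\right) + 1734\right) \left(-40903 + \left(\left(14920 - 7597\right) + 3127\right)\right) = \left(\frac{2113}{73} + 1734\right) \left(-40903 + \left(7323 + 3127\right)\right) = \frac{128695 \left(-40903 + 10450\right)}{73} = \frac{128695}{73} \left(-30453\right) = - \frac{3919148835}{73}$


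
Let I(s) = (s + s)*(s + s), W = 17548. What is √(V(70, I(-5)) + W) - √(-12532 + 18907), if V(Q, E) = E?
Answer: -5*√255 + 4*√1103 ≈ 53.002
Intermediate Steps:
I(s) = 4*s² (I(s) = (2*s)*(2*s) = 4*s²)
√(V(70, I(-5)) + W) - √(-12532 + 18907) = √(4*(-5)² + 17548) - √(-12532 + 18907) = √(4*25 + 17548) - √6375 = √(100 + 17548) - 5*√255 = √17648 - 5*√255 = 4*√1103 - 5*√255 = -5*√255 + 4*√1103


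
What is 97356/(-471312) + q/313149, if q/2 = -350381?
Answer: -10021235383/4099746708 ≈ -2.4444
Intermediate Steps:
q = -700762 (q = 2*(-350381) = -700762)
97356/(-471312) + q/313149 = 97356/(-471312) - 700762/313149 = 97356*(-1/471312) - 700762*1/313149 = -8113/39276 - 700762/313149 = -10021235383/4099746708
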